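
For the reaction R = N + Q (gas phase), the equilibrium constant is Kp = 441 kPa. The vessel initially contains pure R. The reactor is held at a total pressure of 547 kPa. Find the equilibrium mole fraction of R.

Let X = conversion of R (basis 1 mol R); extent of reaction ξ = X.
At extent ξ: n_R = 1 − X; n_N = X; n_Q = X.
Summing: n_T = 1 + X.
Mole fractions y_i = n_i/n_T; Kp = p_N p_Q / (p_R) with p_i = y_i·P.
This yields a degree-2 equation in X; solving on (0,1), X = 0.668.
Then n_R = 0.332, n_T = 1.67, so y_R = 0.199.

y_R = 0.199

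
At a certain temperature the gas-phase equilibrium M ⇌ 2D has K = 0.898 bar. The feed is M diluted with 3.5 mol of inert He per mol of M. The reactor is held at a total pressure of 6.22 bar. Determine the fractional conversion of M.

Basis: 1 mol M initially; let X = conversion of M. Extent ξ = X.
Moles: n_M = 1 − X; n_D = 2X; n_I = 3.5 (inert).
Total moles n_T = 4.5 + X.
y_i = n_i/n_T, p_i = y_i·P. K = p_D^2 / (p_M).
Setting this equal to 0.898 bar and taking the physical root (0 < X < 1) gives X = 0.340.

X = 0.340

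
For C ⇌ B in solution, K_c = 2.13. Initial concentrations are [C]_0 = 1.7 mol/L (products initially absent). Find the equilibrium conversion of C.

X = 0.681

Let X = conversion of C; extent ξ = 1.7·X mol/L.
Concentrations: [C] = 1.7 − 1.7X; [B] = 1.7X.
K_c = [B] / ([C]).
This equals 2.13 at X = 0.681 (the root in 0 < X < 1).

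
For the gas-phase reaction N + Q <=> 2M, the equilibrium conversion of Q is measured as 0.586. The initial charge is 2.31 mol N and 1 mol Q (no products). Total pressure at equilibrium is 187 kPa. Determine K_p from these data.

K_p = 1.92

Basis: 1 mol Q initially; let X = conversion of Q. Extent ξ = X.
Species balance: n_N = 2.31 − X; n_Q = 1 − X; n_M = 2X.
Total moles n_T = 3.31 (Δν = 0, constant).
At X = 0.586: n_N = 1.72, n_Q = 0.414, n_M = 1.17, n_T = 3.31.
p_i = (n_i/n_T)·P. K_p = p_M^2 / (p_N p_Q) = 1.92.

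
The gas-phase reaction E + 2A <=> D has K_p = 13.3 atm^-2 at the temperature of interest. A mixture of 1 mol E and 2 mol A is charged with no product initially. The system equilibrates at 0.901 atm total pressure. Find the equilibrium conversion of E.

Basis: 1 mol E initially; let X = conversion of E. Extent ξ = X.
Moles: n_E = 1 − X; n_A = 2 − 2X; n_D = X.
Summing: n_T = 3 − 2X.
Mole fractions y_i = n_i/n_T; K_p = p_D / (p_E p_A^2) with p_i = y_i·P.
This yields a degree-3 equation in X; solving on (0,1), X = 0.648.

X = 0.648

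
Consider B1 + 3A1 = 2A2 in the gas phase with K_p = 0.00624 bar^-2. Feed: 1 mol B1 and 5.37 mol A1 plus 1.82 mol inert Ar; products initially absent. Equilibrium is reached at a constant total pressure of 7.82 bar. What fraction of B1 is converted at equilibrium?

Basis: 1 mol B1 initially; let X = conversion of B1. Extent ξ = X.
Species balance: n_B1 = 1 − X; n_A1 = 5.37 − 3X; n_A2 = 2X; n_I = 1.82 (inert).
Total moles n_T = 8.19 − 2X.
With p_i = (n_i/n_T)P, K_p = p_A2^2 / (p_B1 p_A1^3).
Setting this equal to 0.00624 bar^-2 and taking the physical root (0 < X < 1) gives X = 0.315.

X = 0.315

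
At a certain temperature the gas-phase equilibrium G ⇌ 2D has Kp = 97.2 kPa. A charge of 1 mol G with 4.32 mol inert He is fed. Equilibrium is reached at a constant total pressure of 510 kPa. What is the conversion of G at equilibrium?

X = 0.403

Let X = conversion of G (basis 1 mol G); extent of reaction ξ = X.
At extent ξ: n_G = 1 − X; n_D = 2X; n_I = 4.32 (inert).
Summing: n_T = 5.32 + X.
With p_i = (n_i/n_T)P, Kp = p_D^2 / (p_G).
Equating to 97.2 kPa and solving on 0 < X < 1: X = 0.403.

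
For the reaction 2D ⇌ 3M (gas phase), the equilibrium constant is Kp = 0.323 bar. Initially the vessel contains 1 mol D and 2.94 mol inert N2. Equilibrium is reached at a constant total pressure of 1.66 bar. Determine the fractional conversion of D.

Basis: 1 mol D initially; let X = conversion of D. Extent ξ = 0.5X.
Moles: n_D = 1 − X; n_M = 1.5X; n_I = 2.94 (inert).
Summing: n_T = 3.94 + 0.5X.
y_i = n_i/n_T, p_i = y_i·P. Kp = p_M^3 / (p_D^2).
Substituting and setting equal to 0.323 bar gives a polynomial in X; the root in (0,1) is X = 0.428.

X = 0.428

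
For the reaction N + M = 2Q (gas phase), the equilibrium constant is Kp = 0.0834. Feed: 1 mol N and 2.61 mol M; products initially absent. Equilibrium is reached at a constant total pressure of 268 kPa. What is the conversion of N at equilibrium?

Take 1 mol N as basis and let X be its fractional conversion, so ξ = X.
At extent ξ: n_N = 1 − X; n_M = 2.61 − X; n_Q = 2X.
n_T stays at 3.61 (no change in mole number).
With p_i = (n_i/n_T)P, Kp = p_Q^2 / (p_N p_M).
Setting this equal to 0.0834 and taking the physical root (0 < X < 1) gives X = 0.200.

X = 0.200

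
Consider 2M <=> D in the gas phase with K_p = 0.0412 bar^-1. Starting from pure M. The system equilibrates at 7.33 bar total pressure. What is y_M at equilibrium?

Take 1 mol M as basis and let X be its fractional conversion, so ξ = 0.5X.
Moles: n_M = 1 − X; n_D = 0.5X.
Summing: n_T = 1 − 0.5X.
y_i = n_i/n_T, p_i = y_i·P. K_p = p_D / (p_M^2).
This yields a degree-2 equation in X; solving on (0,1), X = 0.327.
Then n_M = 0.673, n_T = 0.836, so y_M = 0.805.

y_M = 0.805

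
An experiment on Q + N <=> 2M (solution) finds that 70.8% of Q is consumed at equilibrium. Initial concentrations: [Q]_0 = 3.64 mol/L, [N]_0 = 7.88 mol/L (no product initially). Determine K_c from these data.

K_c = 4.71

Let X = conversion of Q.
Concentrations: [Q] = 3.64 − 3.64X; [N] = 7.88 − 3.64X; [M] = 7.28X.
At X = 0.708: [Q] = 1.06, [N] = 5.3, [M] = 5.15.
K_c = [M]^2 / ([Q] [N]) = 4.71.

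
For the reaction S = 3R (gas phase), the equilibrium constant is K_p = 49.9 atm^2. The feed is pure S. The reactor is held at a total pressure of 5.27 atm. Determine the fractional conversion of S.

X = 0.511

Let X = conversion of S (basis 1 mol S); extent of reaction ξ = X.
Moles: n_S = 1 − X; n_R = 3X.
Total moles n_T = 1 + 2X.
With p_i = (n_i/n_T)P, K_p = p_R^3 / (p_S).
Substituting and setting equal to 49.9 atm^2 gives a polynomial in X; the root in (0,1) is X = 0.511.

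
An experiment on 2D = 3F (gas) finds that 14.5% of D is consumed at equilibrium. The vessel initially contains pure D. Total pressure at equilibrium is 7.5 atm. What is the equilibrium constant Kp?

Kp = 0.0984 atm

Take 1 mol D as basis and let X be its fractional conversion, so ξ = 0.5X.
Species balance: n_D = 1 − X; n_F = 1.5X.
n_T = Σnᵢ = 1 + 0.5X.
At X = 0.145: n_D = 0.855, n_F = 0.217, n_T = 1.07.
p_i = (n_i/n_T)·P. Kp = p_F^3 / (p_D^2) = 0.0984 atm.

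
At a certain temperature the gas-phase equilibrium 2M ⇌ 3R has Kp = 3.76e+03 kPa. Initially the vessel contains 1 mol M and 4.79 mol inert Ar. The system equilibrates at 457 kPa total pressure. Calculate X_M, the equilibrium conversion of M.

X = 0.812

Let X = conversion of M (basis 1 mol M); extent of reaction ξ = 0.5X.
Moles: n_M = 1 − X; n_R = 1.5X; n_I = 4.79 (inert).
n_T = Σnᵢ = 5.79 + 0.5X.
Mole fractions y_i = n_i/n_T; Kp = p_R^3 / (p_M^2) with p_i = y_i·P.
Substituting and setting equal to 3.76e+03 kPa gives a polynomial in X; the root in (0,1) is X = 0.812.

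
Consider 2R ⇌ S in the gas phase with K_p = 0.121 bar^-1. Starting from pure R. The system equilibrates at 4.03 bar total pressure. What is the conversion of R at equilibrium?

X = 0.418

Basis: 1 mol R initially; let X = conversion of R. Extent ξ = 0.5X.
At extent ξ: n_R = 1 − X; n_S = 0.5X.
Summing: n_T = 1 − 0.5X.
y_i = n_i/n_T, p_i = y_i·P. K_p = p_S / (p_R^2).
This yields a degree-2 equation in X; solving on (0,1), X = 0.418.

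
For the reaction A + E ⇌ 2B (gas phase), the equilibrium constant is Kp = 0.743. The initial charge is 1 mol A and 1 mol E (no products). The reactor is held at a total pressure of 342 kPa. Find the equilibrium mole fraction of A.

Take 1 mol A as basis and let X be its fractional conversion, so ξ = X.
Species balance: n_A = 1 − X; n_E = 1 − X; n_B = 2X.
n_T stays at 2 (no change in mole number).
y_i = n_i/n_T, p_i = y_i·P. Kp = p_B^2 / (p_A p_E).
Equating to 0.743 and solving on 0 < X < 1: X = 0.301.
Then n_A = 0.699, n_T = 2, so y_A = 0.349.

y_A = 0.349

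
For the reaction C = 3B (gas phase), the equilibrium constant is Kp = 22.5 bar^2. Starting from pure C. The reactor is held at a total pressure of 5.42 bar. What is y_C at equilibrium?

Let X = conversion of C (basis 1 mol C); extent of reaction ξ = X.
Moles: n_C = 1 − X; n_B = 3X.
Total moles n_T = 1 + 2X.
y_i = n_i/n_T, p_i = y_i·P. Kp = p_B^3 / (p_C).
Equating to 22.5 bar^2 and solving on 0 < X < 1: X = 0.379.
Then n_C = 0.621, n_T = 1.76, so y_C = 0.353.

y_C = 0.353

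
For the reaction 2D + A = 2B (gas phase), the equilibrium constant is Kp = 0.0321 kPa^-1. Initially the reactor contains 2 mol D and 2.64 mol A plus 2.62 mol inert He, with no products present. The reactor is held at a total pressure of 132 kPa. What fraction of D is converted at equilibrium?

Basis: 2 mol D initially; let X = conversion of D. Extent ξ = X.
Mole table: n_D = 2 − 2X; n_A = 2.64 − X; n_B = 2X; n_I = 2.62 (inert).
Total moles n_T = 7.26 − X.
Mole fractions y_i = n_i/n_T; Kp = p_B^2 / (p_D^2 p_A) with p_i = y_i·P.
Setting this equal to 0.0321 kPa^-1 and taking the physical root (0 < X < 1) gives X = 0.535.

X = 0.535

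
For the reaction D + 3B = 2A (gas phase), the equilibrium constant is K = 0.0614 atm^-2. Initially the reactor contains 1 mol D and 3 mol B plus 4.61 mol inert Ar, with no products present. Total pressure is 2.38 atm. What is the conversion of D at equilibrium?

Let X = conversion of D (basis 1 mol D); extent of reaction ξ = X.
At extent ξ: n_D = 1 − X; n_B = 3 − 3X; n_A = 2X; n_I = 4.61 (inert).
Total moles n_T = 8.61 − 2X.
With p_i = (n_i/n_T)P, K = p_A^2 / (p_D p_B^3).
Setting this equal to 0.0614 atm^-2 and taking the physical root (0 < X < 1) gives X = 0.137.

X = 0.137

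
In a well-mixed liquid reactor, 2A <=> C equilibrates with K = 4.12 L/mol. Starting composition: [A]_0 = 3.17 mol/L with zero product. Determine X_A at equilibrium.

Let X = conversion of A; extent ξ = 3.17X/2 mol/L.
Concentrations: [A] = 3.17 − 3.17X; [C] = 1.58X.
K = [C] / ([A]^2).
Equating to 4.12 L/mol: the physical root is X = 0.823.

X = 0.823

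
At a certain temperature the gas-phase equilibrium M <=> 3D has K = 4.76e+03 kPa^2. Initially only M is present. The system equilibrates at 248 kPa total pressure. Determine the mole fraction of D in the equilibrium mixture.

y_D = 0.366

Let X = conversion of M (basis 1 mol M); extent of reaction ξ = X.
Moles: n_M = 1 − X; n_D = 3X.
n_T = Σnᵢ = 1 + 2X.
With p_i = (n_i/n_T)P, K = p_D^3 / (p_M).
Substituting and setting equal to 4.76e+03 kPa^2 gives a polynomial in X; the root in (0,1) is X = 0.161.
Then n_D = 0.484, n_T = 1.32, so y_D = 0.366.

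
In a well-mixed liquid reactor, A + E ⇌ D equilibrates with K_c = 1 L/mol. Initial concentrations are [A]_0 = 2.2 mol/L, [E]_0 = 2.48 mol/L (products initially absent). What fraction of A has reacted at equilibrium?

X = 0.557

Let X = conversion of A; extent ξ = 2.2·X mol/L.
Concentrations: [A] = 2.2 − 2.2X; [E] = 2.48 − 2.2X; [D] = 2.2X.
K_c = [D] / ([A] [E]).
Equating to 1 L/mol: the physical root is X = 0.557.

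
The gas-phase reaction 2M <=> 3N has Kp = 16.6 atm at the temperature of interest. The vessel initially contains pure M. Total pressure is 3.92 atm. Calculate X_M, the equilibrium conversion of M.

X = 0.620

Let X = conversion of M (basis 1 mol M); extent of reaction ξ = 0.5X.
Mole table: n_M = 1 − X; n_N = 1.5X.
Total moles n_T = 1 + 0.5X.
Mole fractions y_i = n_i/n_T; Kp = p_N^3 / (p_M^2) with p_i = y_i·P.
Equating to 16.6 atm and solving on 0 < X < 1: X = 0.620.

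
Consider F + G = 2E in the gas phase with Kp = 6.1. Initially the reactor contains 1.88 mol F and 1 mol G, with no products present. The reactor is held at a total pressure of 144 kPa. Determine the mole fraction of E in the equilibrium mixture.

y_E = 0.496

Let X = conversion of G (basis 1 mol G); extent of reaction ξ = X.
Species balance: n_F = 1.88 − X; n_G = 1 − X; n_E = 2X.
Since Δν = 0, n_T = 2.88 throughout.
Mole fractions y_i = n_i/n_T; Kp = p_E^2 / (p_F p_G) with p_i = y_i·P.
Setting this equal to 6.1 and taking the physical root (0 < X < 1) gives X = 0.714.
Then n_E = 1.43, n_T = 2.88, so y_E = 0.496.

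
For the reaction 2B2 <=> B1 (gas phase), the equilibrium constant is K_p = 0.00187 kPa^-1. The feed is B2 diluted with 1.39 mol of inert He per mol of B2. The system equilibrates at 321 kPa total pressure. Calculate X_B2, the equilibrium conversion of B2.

X = 0.278

Basis: 1 mol B2 initially; let X = conversion of B2. Extent ξ = 0.5X.
Moles: n_B2 = 1 − X; n_B1 = 0.5X; n_I = 1.39 (inert).
Summing: n_T = 2.39 − 0.5X.
y_i = n_i/n_T, p_i = y_i·P. K_p = p_B1 / (p_B2^2).
Substituting and setting equal to 0.00187 kPa^-1 gives a polynomial in X; the root in (0,1) is X = 0.278.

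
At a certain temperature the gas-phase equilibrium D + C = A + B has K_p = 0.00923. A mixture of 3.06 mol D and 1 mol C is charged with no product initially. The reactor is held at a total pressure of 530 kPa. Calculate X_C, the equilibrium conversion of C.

X = 0.151

Take 1 mol C as basis and let X be its fractional conversion, so ξ = X.
Species balance: n_D = 3.06 − X; n_C = 1 − X; n_A = X; n_B = X.
Since Δν = 0, n_T = 4.06 throughout.
y_i = n_i/n_T, p_i = y_i·P. K_p = p_A p_B / (p_D p_C).
Equating to 0.00923 and solving on 0 < X < 1: X = 0.151.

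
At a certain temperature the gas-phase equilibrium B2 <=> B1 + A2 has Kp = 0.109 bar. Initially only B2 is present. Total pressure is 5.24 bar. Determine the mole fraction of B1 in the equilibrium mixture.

Basis: 1 mol B2 initially; let X = conversion of B2. Extent ξ = X.
Moles: n_B2 = 1 − X; n_B1 = X; n_A2 = X.
Summing: n_T = 1 + X.
Mole fractions y_i = n_i/n_T; Kp = p_B1 p_A2 / (p_B2) with p_i = y_i·P.
Substituting and setting equal to 0.109 bar gives a polynomial in X; the root in (0,1) is X = 0.143.
Then n_B1 = 0.143, n_T = 1.14, so y_B1 = 0.125.

y_B1 = 0.125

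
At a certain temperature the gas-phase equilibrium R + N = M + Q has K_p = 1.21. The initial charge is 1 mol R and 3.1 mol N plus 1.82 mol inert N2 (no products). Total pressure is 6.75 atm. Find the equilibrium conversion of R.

X = 0.782

Let X = conversion of R (basis 1 mol R); extent of reaction ξ = X.
Species balance: n_R = 1 − X; n_N = 3.1 − X; n_M = X; n_Q = X; n_I = 1.82 (inert).
Since Δν = 0, n_T = 5.92 throughout.
With p_i = (n_i/n_T)P, K_p = p_M p_Q / (p_R p_N).
Setting this equal to 1.21 and taking the physical root (0 < X < 1) gives X = 0.782.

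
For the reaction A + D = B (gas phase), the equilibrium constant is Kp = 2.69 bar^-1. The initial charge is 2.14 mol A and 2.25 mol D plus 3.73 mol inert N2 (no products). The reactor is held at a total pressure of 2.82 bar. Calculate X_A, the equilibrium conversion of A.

Basis: 2.14 mol A initially; let X = conversion of A. Extent ξ = 2.14X.
Mole table: n_A = 2.14 − 2.14X; n_D = 2.25 − 2.14X; n_B = 2.14X; n_I = 3.73 (inert).
Total moles n_T = 8.12 − 2.14X.
With p_i = (n_i/n_T)P, Kp = p_B / (p_A p_D).
Equating to 2.69 bar^-1 and solving on 0 < X < 1: X = 0.543.

X = 0.543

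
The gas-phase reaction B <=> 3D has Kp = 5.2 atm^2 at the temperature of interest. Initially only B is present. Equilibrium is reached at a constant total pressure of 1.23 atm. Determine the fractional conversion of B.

X = 0.623

Take 1 mol B as basis and let X be its fractional conversion, so ξ = X.
Mole table: n_B = 1 − X; n_D = 3X.
Summing: n_T = 1 + 2X.
y_i = n_i/n_T, p_i = y_i·P. Kp = p_D^3 / (p_B).
Equating to 5.2 atm^2 and solving on 0 < X < 1: X = 0.623.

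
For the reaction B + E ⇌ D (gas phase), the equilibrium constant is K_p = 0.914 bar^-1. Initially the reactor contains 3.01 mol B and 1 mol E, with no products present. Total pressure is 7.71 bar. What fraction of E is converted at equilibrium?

Basis: 1 mol E initially; let X = conversion of E. Extent ξ = X.
Species balance: n_B = 3.01 − X; n_E = 1 − X; n_D = X.
n_T = Σnᵢ = 4.01 − X.
y_i = n_i/n_T, p_i = y_i·P. K_p = p_D / (p_B p_E).
Setting this equal to 0.914 bar^-1 and taking the physical root (0 < X < 1) gives X = 0.829.

X = 0.829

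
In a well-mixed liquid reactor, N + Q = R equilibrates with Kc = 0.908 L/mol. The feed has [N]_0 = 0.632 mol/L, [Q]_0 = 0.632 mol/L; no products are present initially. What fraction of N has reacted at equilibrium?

X = 0.290

Let X = conversion of N; extent ξ = 0.632·X mol/L.
Concentrations: [N] = 0.632 − 0.632X; [Q] = 0.632 − 0.632X; [R] = 0.632X.
Kc = [R] / ([N] [Q]).
This equals 0.908 at X = 0.290 (the root in 0 < X < 1).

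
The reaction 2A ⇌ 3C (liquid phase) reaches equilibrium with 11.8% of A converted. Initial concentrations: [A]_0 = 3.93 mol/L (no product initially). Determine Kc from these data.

Let X = conversion of A.
Concentrations: [A] = 3.93 − 3.93X; [C] = 5.9X.
At X = 0.118: [A] = 3.47, [C] = 0.696.
Kc = [C]^3 / ([A]^2) = 0.028 mol/L.

Kc = 0.028 mol/L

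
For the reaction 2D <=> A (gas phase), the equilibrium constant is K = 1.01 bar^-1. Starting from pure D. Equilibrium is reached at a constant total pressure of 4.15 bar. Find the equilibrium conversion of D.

Basis: 1 mol D initially; let X = conversion of D. Extent ξ = 0.5X.
Mole table: n_D = 1 − X; n_A = 0.5X.
n_T = Σnᵢ = 1 − 0.5X.
Mole fractions y_i = n_i/n_T; K = p_A / (p_D^2) with p_i = y_i·P.
Equating to 1.01 bar^-1 and solving on 0 < X < 1: X = 0.763.

X = 0.763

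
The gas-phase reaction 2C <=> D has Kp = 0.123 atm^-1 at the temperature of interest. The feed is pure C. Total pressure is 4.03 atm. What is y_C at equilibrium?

y_C = 0.733

Basis: 1 mol C initially; let X = conversion of C. Extent ξ = 0.5X.
At extent ξ: n_C = 1 − X; n_D = 0.5X.
n_T = Σnᵢ = 1 − 0.5X.
y_i = n_i/n_T, p_i = y_i·P. Kp = p_D / (p_C^2).
Setting this equal to 0.123 atm^-1 and taking the physical root (0 < X < 1) gives X = 0.421.
Then n_C = 0.579, n_T = 0.79, so y_C = 0.733.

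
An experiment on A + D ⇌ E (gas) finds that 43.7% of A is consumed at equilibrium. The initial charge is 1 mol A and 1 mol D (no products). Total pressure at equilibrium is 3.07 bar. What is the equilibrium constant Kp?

Kp = 0.702 bar^-1

Take 1 mol A as basis and let X be its fractional conversion, so ξ = X.
Moles: n_A = 1 − X; n_D = 1 − X; n_E = X.
n_T = Σnᵢ = 2 − X.
At X = 0.437: n_A = 0.563, n_D = 0.563, n_E = 0.437, n_T = 1.56.
p_i = (n_i/n_T)·P. Kp = p_E / (p_A p_D) = 0.702 bar^-1.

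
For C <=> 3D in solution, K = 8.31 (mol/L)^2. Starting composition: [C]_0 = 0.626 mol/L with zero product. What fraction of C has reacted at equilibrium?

Let X = conversion of C; extent ξ = 0.626·X mol/L.
Concentrations: [C] = 0.626 − 0.626X; [D] = 1.88X.
K = [D]^3 / ([C]).
Solving K = 8.31 for X ∈ (0,1): X = 0.650.

X = 0.650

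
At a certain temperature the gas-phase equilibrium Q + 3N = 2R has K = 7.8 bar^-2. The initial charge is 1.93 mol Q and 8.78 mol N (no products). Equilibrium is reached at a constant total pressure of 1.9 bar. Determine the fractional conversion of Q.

X = 0.830

Let X = conversion of Q (basis 1.93 mol Q); extent of reaction ξ = 1.93X.
Mole table: n_Q = 1.93 − 1.93X; n_N = 8.78 − 5.79X; n_R = 3.86X.
Total moles n_T = 10.7 − 3.86X.
y_i = n_i/n_T, p_i = y_i·P. K = p_R^2 / (p_Q p_N^3).
This yields a degree-4 equation in X; solving on (0,1), X = 0.830.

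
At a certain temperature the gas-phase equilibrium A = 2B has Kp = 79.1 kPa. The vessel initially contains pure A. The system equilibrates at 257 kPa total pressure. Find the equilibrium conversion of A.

X = 0.267

Take 1 mol A as basis and let X be its fractional conversion, so ξ = X.
Mole table: n_A = 1 − X; n_B = 2X.
Summing: n_T = 1 + X.
Mole fractions y_i = n_i/n_T; Kp = p_B^2 / (p_A) with p_i = y_i·P.
Equating to 79.1 kPa and solving on 0 < X < 1: X = 0.267.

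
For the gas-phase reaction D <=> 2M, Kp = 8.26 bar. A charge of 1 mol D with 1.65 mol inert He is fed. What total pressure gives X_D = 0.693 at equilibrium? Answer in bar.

Basis: 1 mol D initially; let X = conversion of D. Extent ξ = X.
Moles: n_D = 1 − X; n_M = 2X; n_I = 1.65 (inert).
n_T = Σnᵢ = 2.65 + X.
Kp = p_M^2 / (p_D) with p_i = (n_i/n_T)·P.
At X = 0.693: the mole-fraction product g(X) = Π y_i^ν_i = 1.872. Since Kp = g(X)·P^{1}, P = (Kp/g)^(1/1) = (8.26/1.872)^(1/1) = 4.41 bar.

P = 4.41 bar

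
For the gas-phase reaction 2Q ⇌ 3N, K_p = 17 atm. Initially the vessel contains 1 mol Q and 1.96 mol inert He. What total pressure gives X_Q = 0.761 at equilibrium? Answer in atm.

P = 2.18 atm

Basis: 1 mol Q initially; let X = conversion of Q. Extent ξ = 0.5X.
At extent ξ: n_Q = 1 − X; n_N = 1.5X; n_I = 1.96 (inert).
Total moles n_T = 2.96 + 0.5X.
K_p = p_N^3 / (p_Q^2) with p_i = (n_i/n_T)·P.
At X = 0.761: the mole-fraction product g(X) = Π y_i^ν_i = 7.795. Since K_p = g(X)·P^{1}, P = (K_p/g)^(1/1) = (17/7.795)^(1/1) = 2.18 atm.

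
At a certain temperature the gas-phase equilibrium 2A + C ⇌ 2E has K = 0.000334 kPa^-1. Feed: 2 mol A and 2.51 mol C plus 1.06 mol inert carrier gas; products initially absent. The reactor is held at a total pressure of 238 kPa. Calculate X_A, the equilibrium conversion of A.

X = 0.157

Take 2 mol A as basis and let X be its fractional conversion, so ξ = X.
Species balance: n_A = 2 − 2X; n_C = 2.51 − X; n_E = 2X; n_I = 1.06 (inert).
Total moles n_T = 5.57 − X.
With p_i = (n_i/n_T)P, K = p_E^2 / (p_A^2 p_C).
Equating to 0.000334 kPa^-1 and solving on 0 < X < 1: X = 0.157.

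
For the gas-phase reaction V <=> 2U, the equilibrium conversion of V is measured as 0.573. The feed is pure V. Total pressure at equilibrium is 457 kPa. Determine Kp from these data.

Basis: 1 mol V initially; let X = conversion of V. Extent ξ = X.
Moles: n_V = 1 − X; n_U = 2X.
Total moles n_T = 1 + X.
At X = 0.573: n_V = 0.427, n_U = 1.15, n_T = 1.57.
p_i = (n_i/n_T)·P. Kp = p_U^2 / (p_V) = 894 kPa.

Kp = 894 kPa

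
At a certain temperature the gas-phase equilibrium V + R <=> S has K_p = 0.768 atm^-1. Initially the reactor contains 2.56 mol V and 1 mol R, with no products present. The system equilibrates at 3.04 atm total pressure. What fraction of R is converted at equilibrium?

X = 0.607

Basis: 1 mol R initially; let X = conversion of R. Extent ξ = X.
Species balance: n_V = 2.56 − X; n_R = 1 − X; n_S = X.
n_T = Σnᵢ = 3.56 − X.
y_i = n_i/n_T, p_i = y_i·P. K_p = p_S / (p_V p_R).
Substituting and setting equal to 0.768 atm^-1 gives a polynomial in X; the root in (0,1) is X = 0.607.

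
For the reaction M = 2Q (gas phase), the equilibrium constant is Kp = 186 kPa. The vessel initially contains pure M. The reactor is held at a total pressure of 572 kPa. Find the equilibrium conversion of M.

X = 0.274

Let X = conversion of M (basis 1 mol M); extent of reaction ξ = X.
Moles: n_M = 1 − X; n_Q = 2X.
Total moles n_T = 1 + X.
Mole fractions y_i = n_i/n_T; Kp = p_Q^2 / (p_M) with p_i = y_i·P.
Setting this equal to 186 kPa and taking the physical root (0 < X < 1) gives X = 0.274.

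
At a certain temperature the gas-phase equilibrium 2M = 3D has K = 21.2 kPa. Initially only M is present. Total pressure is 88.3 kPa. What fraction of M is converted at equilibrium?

Let X = conversion of M (basis 1 mol M); extent of reaction ξ = 0.5X.
Species balance: n_M = 1 − X; n_D = 1.5X.
Total moles n_T = 1 + 0.5X.
Mole fractions y_i = n_i/n_T; K = p_D^3 / (p_M^2) with p_i = y_i·P.
This yields a degree-3 equation in X; solving on (0,1), X = 0.333.

X = 0.333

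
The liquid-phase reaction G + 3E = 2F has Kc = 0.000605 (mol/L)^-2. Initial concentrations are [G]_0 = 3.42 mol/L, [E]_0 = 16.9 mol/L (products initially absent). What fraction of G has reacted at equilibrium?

Let X = conversion of G; extent ξ = 3.42·X mol/L.
Concentrations: [G] = 3.42 − 3.42X; [E] = 16.9 − 10.3X; [F] = 6.84X.
Kc = [F]^2 / ([G] [E]^3).
Setting equal to 0.000605 and solving for X on (0,1) gives X = 0.291.

X = 0.291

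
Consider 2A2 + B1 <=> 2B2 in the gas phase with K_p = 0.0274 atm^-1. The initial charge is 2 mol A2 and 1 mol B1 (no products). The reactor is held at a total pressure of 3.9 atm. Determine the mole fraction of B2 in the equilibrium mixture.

y_B2 = 0.106

Take 2 mol A2 as basis and let X be its fractional conversion, so ξ = X.
Species balance: n_A2 = 2 − 2X; n_B1 = 1 − X; n_B2 = 2X.
Summing: n_T = 3 − X.
y_i = n_i/n_T, p_i = y_i·P. K_p = p_B2^2 / (p_A2^2 p_B1).
Equating to 0.0274 atm^-1 and solving on 0 < X < 1: X = 0.151.
Then n_B2 = 0.303, n_T = 2.85, so y_B2 = 0.106.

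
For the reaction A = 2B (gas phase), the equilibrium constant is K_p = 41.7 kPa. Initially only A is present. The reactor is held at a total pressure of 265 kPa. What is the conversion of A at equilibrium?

X = 0.195

Take 1 mol A as basis and let X be its fractional conversion, so ξ = X.
Species balance: n_A = 1 − X; n_B = 2X.
Total moles n_T = 1 + X.
y_i = n_i/n_T, p_i = y_i·P. K_p = p_B^2 / (p_A).
Setting this equal to 41.7 kPa and taking the physical root (0 < X < 1) gives X = 0.195.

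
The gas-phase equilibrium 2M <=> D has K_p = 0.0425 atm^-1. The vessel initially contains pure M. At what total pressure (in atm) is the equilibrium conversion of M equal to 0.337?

Take 1 mol M as basis and let X be its fractional conversion, so ξ = 0.5X.
Mole table: n_M = 1 − X; n_D = 0.5X.
n_T = Σnᵢ = 1 − 0.5X.
K_p = p_D / (p_M^2) with p_i = (n_i/n_T)·P.
At X = 0.337: the mole-fraction product g(X) = Π y_i^ν_i = 0.3187. Since K_p = g(X)·P^{-1}, P = (g/K_p)^(1/1) = (0.3187/0.0425)^(1/1) = 7.5 atm.

P = 7.5 atm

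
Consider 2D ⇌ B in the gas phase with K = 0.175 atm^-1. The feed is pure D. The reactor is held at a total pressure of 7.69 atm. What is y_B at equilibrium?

Basis: 1 mol D initially; let X = conversion of D. Extent ξ = 0.5X.
Species balance: n_D = 1 − X; n_B = 0.5X.
Summing: n_T = 1 − 0.5X.
Mole fractions y_i = n_i/n_T; K = p_B / (p_D^2) with p_i = y_i·P.
This yields a degree-2 equation in X; solving on (0,1), X = 0.604.
Then n_B = 0.302, n_T = 0.698, so y_B = 0.433.

y_B = 0.433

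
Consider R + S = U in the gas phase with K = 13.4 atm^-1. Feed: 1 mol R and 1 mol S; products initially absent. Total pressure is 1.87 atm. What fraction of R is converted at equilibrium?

Basis: 1 mol R initially; let X = conversion of R. Extent ξ = X.
At extent ξ: n_R = 1 − X; n_S = 1 − X; n_U = X.
Summing: n_T = 2 − X.
Mole fractions y_i = n_i/n_T; K = p_U / (p_R p_S) with p_i = y_i·P.
This yields a degree-2 equation in X; solving on (0,1), X = 0.804.

X = 0.804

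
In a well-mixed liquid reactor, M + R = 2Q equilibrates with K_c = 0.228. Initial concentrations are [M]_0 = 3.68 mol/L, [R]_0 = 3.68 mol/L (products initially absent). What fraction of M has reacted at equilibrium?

Let X = conversion of M; extent ξ = 3.68·X mol/L.
Concentrations: [M] = 3.68 − 3.68X; [R] = 3.68 − 3.68X; [Q] = 7.36X.
K_c = [Q]^2 / ([M] [R]).
This equals 0.228 at X = 0.193 (the root in 0 < X < 1).

X = 0.193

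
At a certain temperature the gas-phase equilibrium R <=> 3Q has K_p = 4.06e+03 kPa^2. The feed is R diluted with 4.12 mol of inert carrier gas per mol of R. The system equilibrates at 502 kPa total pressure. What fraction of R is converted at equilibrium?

X = 0.242

Let X = conversion of R (basis 1 mol R); extent of reaction ξ = X.
At extent ξ: n_R = 1 − X; n_Q = 3X; n_I = 4.12 (inert).
n_T = Σnᵢ = 5.12 + 2X.
Mole fractions y_i = n_i/n_T; K_p = p_Q^3 / (p_R) with p_i = y_i·P.
Setting this equal to 4.06e+03 kPa^2 and taking the physical root (0 < X < 1) gives X = 0.242.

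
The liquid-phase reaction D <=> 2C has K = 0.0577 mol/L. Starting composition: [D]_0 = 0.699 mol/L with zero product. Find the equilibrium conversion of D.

Let X = conversion of D; extent ξ = 0.699·X mol/L.
Concentrations: [D] = 0.699 − 0.699X; [C] = 1.4X.
K = [C]^2 / ([D]).
Equating to 0.0577 mol/L: the physical root is X = 0.134.

X = 0.134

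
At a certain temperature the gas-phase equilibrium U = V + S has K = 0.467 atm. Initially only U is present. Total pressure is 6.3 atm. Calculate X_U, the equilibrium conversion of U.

Let X = conversion of U (basis 1 mol U); extent of reaction ξ = X.
Moles: n_U = 1 − X; n_V = X; n_S = X.
Total moles n_T = 1 + X.
With p_i = (n_i/n_T)P, K = p_V p_S / (p_U).
Equating to 0.467 atm and solving on 0 < X < 1: X = 0.263.

X = 0.263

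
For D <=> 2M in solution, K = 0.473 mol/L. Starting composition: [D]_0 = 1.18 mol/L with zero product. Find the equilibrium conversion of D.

Let X = conversion of D; extent ξ = 1.18·X mol/L.
Concentrations: [D] = 1.18 − 1.18X; [M] = 2.36X.
K = [M]^2 / ([D]).
Equating to 0.473 mol/L: the physical root is X = 0.270.

X = 0.270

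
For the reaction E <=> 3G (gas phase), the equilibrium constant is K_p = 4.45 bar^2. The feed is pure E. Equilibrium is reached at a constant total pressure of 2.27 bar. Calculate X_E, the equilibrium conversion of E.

X = 0.396

Basis: 1 mol E initially; let X = conversion of E. Extent ξ = X.
At extent ξ: n_E = 1 − X; n_G = 3X.
n_T = Σnᵢ = 1 + 2X.
With p_i = (n_i/n_T)P, K_p = p_G^3 / (p_E).
Equating to 4.45 bar^2 and solving on 0 < X < 1: X = 0.396.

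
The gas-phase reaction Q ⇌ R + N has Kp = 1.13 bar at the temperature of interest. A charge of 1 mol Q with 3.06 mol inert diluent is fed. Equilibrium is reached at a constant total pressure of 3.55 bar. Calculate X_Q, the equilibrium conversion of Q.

Take 1 mol Q as basis and let X be its fractional conversion, so ξ = X.
Species balance: n_Q = 1 − X; n_R = X; n_N = X; n_I = 3.06 (inert).
Summing: n_T = 4.06 + X.
Mole fractions y_i = n_i/n_T; Kp = p_R p_N / (p_Q) with p_i = y_i·P.
Equating to 1.13 bar and solving on 0 < X < 1: X = 0.687.

X = 0.687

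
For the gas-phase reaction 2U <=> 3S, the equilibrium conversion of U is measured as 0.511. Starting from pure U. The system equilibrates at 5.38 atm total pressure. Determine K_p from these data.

Basis: 1 mol U initially; let X = conversion of U. Extent ξ = 0.5X.
Moles: n_U = 1 − X; n_S = 1.5X.
n_T = Σnᵢ = 1 + 0.5X.
At X = 0.511: n_U = 0.489, n_S = 0.766, n_T = 1.26.
p_i = (n_i/n_T)·P. K_p = p_S^3 / (p_U^2) = 8.07 atm.

K_p = 8.07 atm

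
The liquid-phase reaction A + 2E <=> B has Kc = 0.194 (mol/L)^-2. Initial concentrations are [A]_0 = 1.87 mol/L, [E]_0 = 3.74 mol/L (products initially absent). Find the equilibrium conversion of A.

Let X = conversion of A; extent ξ = 1.87·X mol/L.
Concentrations: [A] = 1.87 − 1.87X; [E] = 3.74 − 3.74X; [B] = 1.87X.
Kc = [B] / ([A] [E]^2).
Equating to 0.194 (mol/L)^-2: the physical root is X = 0.450.

X = 0.450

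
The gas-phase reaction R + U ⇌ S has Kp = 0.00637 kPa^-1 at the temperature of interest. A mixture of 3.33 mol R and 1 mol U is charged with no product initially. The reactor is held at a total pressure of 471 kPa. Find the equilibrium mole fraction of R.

Let X = conversion of U (basis 1 mol U); extent of reaction ξ = X.
Mole table: n_R = 3.33 − X; n_U = 1 − X; n_S = X.
n_T = Σnᵢ = 4.33 − X.
y_i = n_i/n_T, p_i = y_i·P. Kp = p_S / (p_R p_U).
Setting this equal to 0.00637 kPa^-1 and taking the physical root (0 < X < 1) gives X = 0.685.
Then n_R = 2.64, n_T = 3.64, so y_R = 0.726.

y_R = 0.726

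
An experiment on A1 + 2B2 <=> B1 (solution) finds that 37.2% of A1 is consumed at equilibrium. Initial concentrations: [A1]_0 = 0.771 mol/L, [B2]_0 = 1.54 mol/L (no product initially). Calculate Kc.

Kc = 0.634 (mol/L)^-2

Let X = conversion of A1.
Concentrations: [A1] = 0.771 − 0.771X; [B2] = 1.54 − 1.54X; [B1] = 0.771X.
At X = 0.372: [A1] = 0.484, [B2] = 0.966, [B1] = 0.287.
Kc = [B1] / ([A1] [B2]^2) = 0.634 (mol/L)^-2.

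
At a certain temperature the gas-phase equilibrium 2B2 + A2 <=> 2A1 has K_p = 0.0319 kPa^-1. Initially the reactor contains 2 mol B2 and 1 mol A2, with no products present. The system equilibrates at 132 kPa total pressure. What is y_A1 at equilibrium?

y_A1 = 0.383

Let X = conversion of B2 (basis 2 mol B2); extent of reaction ξ = X.
Species balance: n_B2 = 2 − 2X; n_A2 = 1 − X; n_A1 = 2X.
Summing: n_T = 3 − X.
Mole fractions y_i = n_i/n_T; K_p = p_A1^2 / (p_B2^2 p_A2) with p_i = y_i·P.
This yields a degree-3 equation in X; solving on (0,1), X = 0.482.
Then n_A1 = 0.964, n_T = 2.52, so y_A1 = 0.383.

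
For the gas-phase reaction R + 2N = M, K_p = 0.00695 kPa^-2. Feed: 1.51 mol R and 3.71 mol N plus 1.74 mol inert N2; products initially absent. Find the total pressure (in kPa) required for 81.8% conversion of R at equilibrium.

P = 92.1 kPa

Basis: 1.51 mol R initially; let X = conversion of R. Extent ξ = 1.51X.
Mole table: n_R = 1.51 − 1.51X; n_N = 3.71 − 3.02X; n_M = 1.51X; n_I = 1.74 (inert).
n_T = Σnᵢ = 6.96 − 3.02X.
K_p = p_M / (p_R p_N^2) with p_i = (n_i/n_T)·P.
At X = 0.818: the mole-fraction product g(X) = Π y_i^ν_i = 58.95. Since K_p = g(X)·P^{-2}, P = (g/K_p)^(1/2) = (58.95/0.00695)^(1/2) = 92.1 kPa.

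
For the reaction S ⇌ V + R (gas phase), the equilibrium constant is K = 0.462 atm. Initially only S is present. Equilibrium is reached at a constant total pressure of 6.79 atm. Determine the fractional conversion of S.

X = 0.252

Basis: 1 mol S initially; let X = conversion of S. Extent ξ = X.
Species balance: n_S = 1 − X; n_V = X; n_R = X.
n_T = Σnᵢ = 1 + X.
Mole fractions y_i = n_i/n_T; K = p_V p_R / (p_S) with p_i = y_i·P.
This yields a degree-2 equation in X; solving on (0,1), X = 0.252.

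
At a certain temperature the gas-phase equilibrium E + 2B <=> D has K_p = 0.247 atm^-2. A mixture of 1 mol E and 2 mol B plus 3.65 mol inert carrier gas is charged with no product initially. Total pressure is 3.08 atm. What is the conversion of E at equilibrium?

X = 0.145

Basis: 1 mol E initially; let X = conversion of E. Extent ξ = X.
Mole table: n_E = 1 − X; n_B = 2 − 2X; n_D = X; n_I = 3.65 (inert).
Summing: n_T = 6.65 − 2X.
y_i = n_i/n_T, p_i = y_i·P. K_p = p_D / (p_E p_B^2).
Setting this equal to 0.247 atm^-2 and taking the physical root (0 < X < 1) gives X = 0.145.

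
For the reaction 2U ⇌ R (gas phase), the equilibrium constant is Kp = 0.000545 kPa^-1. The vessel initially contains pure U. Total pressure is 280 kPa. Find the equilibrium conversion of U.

X = 0.212

Take 1 mol U as basis and let X be its fractional conversion, so ξ = 0.5X.
Mole table: n_U = 1 − X; n_R = 0.5X.
Total moles n_T = 1 − 0.5X.
Mole fractions y_i = n_i/n_T; Kp = p_R / (p_U^2) with p_i = y_i·P.
This yields a degree-2 equation in X; solving on (0,1), X = 0.212.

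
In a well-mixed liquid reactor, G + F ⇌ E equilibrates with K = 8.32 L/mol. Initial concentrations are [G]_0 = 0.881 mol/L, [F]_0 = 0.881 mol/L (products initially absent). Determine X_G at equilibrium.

X = 0.693

Let X = conversion of G; extent ξ = 0.881·X mol/L.
Concentrations: [G] = 0.881 − 0.881X; [F] = 0.881 − 0.881X; [E] = 0.881X.
K = [E] / ([G] [F]).
This equals 8.32 at X = 0.693 (the root in 0 < X < 1).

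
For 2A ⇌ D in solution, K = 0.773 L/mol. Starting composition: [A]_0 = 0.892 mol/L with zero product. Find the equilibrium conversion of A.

X = 0.437

Let X = conversion of A; extent ξ = 0.892X/2 mol/L.
Concentrations: [A] = 0.892 − 0.892X; [D] = 0.446X.
K = [D] / ([A]^2).
This equals 0.773 at X = 0.437 (the root in 0 < X < 1).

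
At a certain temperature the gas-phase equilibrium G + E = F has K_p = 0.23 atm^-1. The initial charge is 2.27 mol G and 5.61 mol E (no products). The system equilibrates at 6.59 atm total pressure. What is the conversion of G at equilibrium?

Basis: 2.27 mol G initially; let X = conversion of G. Extent ξ = 2.27X.
Mole table: n_G = 2.27 − 2.27X; n_E = 5.61 − 2.27X; n_F = 2.27X.
Total moles n_T = 7.88 − 2.27X.
With p_i = (n_i/n_T)P, K_p = p_F / (p_G p_E).
Substituting and setting equal to 0.23 atm^-1 gives a polynomial in X; the root in (0,1) is X = 0.501.

X = 0.501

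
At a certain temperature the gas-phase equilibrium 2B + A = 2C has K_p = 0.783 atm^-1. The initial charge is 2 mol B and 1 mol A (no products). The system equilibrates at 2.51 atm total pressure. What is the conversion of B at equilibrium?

Basis: 2 mol B initially; let X = conversion of B. Extent ξ = X.
Moles: n_B = 2 − 2X; n_A = 1 − X; n_C = 2X.
Total moles n_T = 3 − X.
Mole fractions y_i = n_i/n_T; K_p = p_C^2 / (p_B^2 p_A) with p_i = y_i·P.
Equating to 0.783 atm^-1 and solving on 0 < X < 1: X = 0.402.

X = 0.402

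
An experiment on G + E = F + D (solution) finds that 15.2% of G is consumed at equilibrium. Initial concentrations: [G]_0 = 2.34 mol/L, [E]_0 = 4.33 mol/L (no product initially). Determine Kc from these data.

Kc = 0.016

Let X = conversion of G.
Concentrations: [G] = 2.34 − 2.34X; [E] = 4.33 − 2.34X; [F] = 2.34X; [D] = 2.34X.
At X = 0.152: [G] = 1.98, [E] = 3.97, [F] = 0.356, [D] = 0.356.
Kc = [F] [D] / ([G] [E]) = 0.016.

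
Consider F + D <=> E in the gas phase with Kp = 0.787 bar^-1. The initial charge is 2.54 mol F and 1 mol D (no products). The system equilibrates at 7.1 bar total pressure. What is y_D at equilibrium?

Basis: 1 mol D initially; let X = conversion of D. Extent ξ = X.
Mole table: n_F = 2.54 − X; n_D = 1 − X; n_E = X.
Total moles n_T = 3.54 − X.
Mole fractions y_i = n_i/n_T; Kp = p_E / (p_F p_D) with p_i = y_i·P.
Equating to 0.787 bar^-1 and solving on 0 < X < 1: X = 0.781.
Then n_D = 0.219, n_T = 2.76, so y_D = 0.079.

y_D = 0.079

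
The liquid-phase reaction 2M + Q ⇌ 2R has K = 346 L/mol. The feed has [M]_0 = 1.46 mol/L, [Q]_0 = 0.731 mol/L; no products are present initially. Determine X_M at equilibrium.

X = 0.858

Let X = conversion of M; extent ξ = 1.46X/2 mol/L.
Concentrations: [M] = 1.46 − 1.46X; [Q] = 0.731 − 0.73X; [R] = 1.46X.
K = [R]^2 / ([M]^2 [Q]).
Solving K = 346 for X ∈ (0,1): X = 0.858.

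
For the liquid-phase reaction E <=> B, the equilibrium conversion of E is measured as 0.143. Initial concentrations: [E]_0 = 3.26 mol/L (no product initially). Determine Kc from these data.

Let X = conversion of E.
Concentrations: [E] = 3.26 − 3.26X; [B] = 3.26X.
At X = 0.143: [E] = 2.79, [B] = 0.466.
Kc = [B] / ([E]) = 0.167.

Kc = 0.167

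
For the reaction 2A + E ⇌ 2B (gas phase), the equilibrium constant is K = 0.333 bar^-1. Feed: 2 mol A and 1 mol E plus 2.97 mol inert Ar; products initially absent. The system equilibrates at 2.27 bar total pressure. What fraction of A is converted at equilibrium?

Let X = conversion of A (basis 2 mol A); extent of reaction ξ = X.
At extent ξ: n_A = 2 − 2X; n_E = 1 − X; n_B = 2X; n_I = 2.97 (inert).
Summing: n_T = 5.97 − X.
y_i = n_i/n_T, p_i = y_i·P. K = p_B^2 / (p_A^2 p_E).
Equating to 0.333 bar^-1 and solving on 0 < X < 1: X = 0.240.

X = 0.240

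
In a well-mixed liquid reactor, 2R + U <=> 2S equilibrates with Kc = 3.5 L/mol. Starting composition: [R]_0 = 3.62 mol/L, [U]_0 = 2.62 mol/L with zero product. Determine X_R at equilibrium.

Let X = conversion of R; extent ξ = 3.62X/2 mol/L.
Concentrations: [R] = 3.62 − 3.62X; [U] = 2.62 − 1.81X; [S] = 3.62X.
Kc = [S]^2 / ([R]^2 [U]).
Equating to 3.5 L/mol: the physical root is X = 0.687.

X = 0.687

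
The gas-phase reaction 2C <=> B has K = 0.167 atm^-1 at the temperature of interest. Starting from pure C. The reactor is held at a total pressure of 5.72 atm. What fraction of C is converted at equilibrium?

X = 0.545

Let X = conversion of C (basis 1 mol C); extent of reaction ξ = 0.5X.
Moles: n_C = 1 − X; n_B = 0.5X.
Total moles n_T = 1 − 0.5X.
Mole fractions y_i = n_i/n_T; K = p_B / (p_C^2) with p_i = y_i·P.
Equating to 0.167 atm^-1 and solving on 0 < X < 1: X = 0.545.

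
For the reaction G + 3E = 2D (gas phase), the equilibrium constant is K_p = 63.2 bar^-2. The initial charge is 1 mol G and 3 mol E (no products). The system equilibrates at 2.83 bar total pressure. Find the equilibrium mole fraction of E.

Let X = conversion of G (basis 1 mol G); extent of reaction ξ = X.
At extent ξ: n_G = 1 − X; n_E = 3 − 3X; n_D = 2X.
n_T = Σnᵢ = 4 − 2X.
With p_i = (n_i/n_T)P, K_p = p_D^2 / (p_G p_E^3).
Setting this equal to 63.2 bar^-2 and taking the physical root (0 < X < 1) gives X = 0.818.
Then n_E = 0.546, n_T = 2.36, so y_E = 0.231.

y_E = 0.231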